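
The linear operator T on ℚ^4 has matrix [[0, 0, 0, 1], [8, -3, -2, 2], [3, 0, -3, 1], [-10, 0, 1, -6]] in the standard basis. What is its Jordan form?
The characteristic polynomial is det(xI - A) = (x + 3)^4, so the eigenvalues are -3 (algebraic multiplicity 4).

For λ = -3: rank(A + 3I) = 2, rank((A + 3I)^2) = 1, rank((A + 3I)^3) = 0. The eigenspace has dimension 4 - 2 = 2, so there are 2 Jordan blocks; the rank sequence gives block sizes [3, 1].

Assembling the blocks gives the Jordan form J above.

J = [[-3, 1, 0, 0], [0, -3, 1, 0], [0, 0, -3, 0], [0, 0, 0, -3]]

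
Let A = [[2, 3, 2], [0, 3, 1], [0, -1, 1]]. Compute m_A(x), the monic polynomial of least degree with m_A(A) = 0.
m_A(x) = (x - 2)^3

The characteristic polynomial factors as (x - 2)^3. The minimal polynomial is ∏(x - λ)^{k_λ} where k_λ is the size of the largest Jordan block at λ.

For λ = 2: rank(A - 2I) = 2, and the largest Jordan block has size 3 (the smallest k with rank((A - 2I)^k) = rank((A - 2I)^(k+1))).

So m_A(x) = (x - 2)^3.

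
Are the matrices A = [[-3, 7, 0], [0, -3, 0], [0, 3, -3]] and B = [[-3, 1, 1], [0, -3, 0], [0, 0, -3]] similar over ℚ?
Two matrices over a field are similar if and only if they have the same invariant factors.

Both A and B have characteristic polynomial (x + 3)^3 and minimal polynomial (x + 3)^2. Computing further, both have invariant factors x + 3, (x + 3)^2. Hence A and B are similar.

Yes.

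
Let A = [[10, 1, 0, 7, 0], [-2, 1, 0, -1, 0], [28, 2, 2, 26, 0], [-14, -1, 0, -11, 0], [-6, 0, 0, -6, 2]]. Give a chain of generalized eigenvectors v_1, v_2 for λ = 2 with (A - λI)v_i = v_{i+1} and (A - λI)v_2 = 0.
v_1 = [[-1, 0, -4, 1, 2]]^T, v_2 = [[-1, 1, -2, 1, 0]]^T

We seek v_1 ∈ ker((A - 2I)^2) \ ker(A - 2I), then set v_{i+1} = (A - 2I) v_i.

One such chain is v_1 = [[-1, 0, -4, 1, 2]]^T, v_2 = [[-1, 1, -2, 1, 0]]^T. Check: (A - 2I) v_2 = [[0, 0, 0, 0, 0]]^T = 0.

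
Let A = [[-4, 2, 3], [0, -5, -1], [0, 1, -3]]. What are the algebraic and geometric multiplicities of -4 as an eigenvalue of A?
The characteristic polynomial is (x + 4)^3, so the factor x + 4 appears with exponent 3: the algebraic multiplicity is 3.

rank(A + 4I) = 2, so the eigenspace has dimension 3 - 2 = 1: the geometric multiplicity is 1.

Since 1 < 3, A is not diagonalizable.

algebraic multiplicity 3, geometric multiplicity 1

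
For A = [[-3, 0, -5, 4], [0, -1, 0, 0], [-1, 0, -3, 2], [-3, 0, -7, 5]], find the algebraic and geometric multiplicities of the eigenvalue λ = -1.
The characteristic polynomial is x^2(x + 1)^2, so the factor x + 1 appears with exponent 2: the algebraic multiplicity is 2.

rank(A + I) = 2, so the eigenspace has dimension 4 - 2 = 2: the geometric multiplicity is 2.

algebraic multiplicity 2, geometric multiplicity 2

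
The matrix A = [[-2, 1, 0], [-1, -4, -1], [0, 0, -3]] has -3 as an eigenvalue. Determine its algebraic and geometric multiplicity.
The characteristic polynomial is (x + 3)^3, so the factor x + 3 appears with exponent 3: the algebraic multiplicity is 3.

rank(A + 3I) = 2, so the eigenspace has dimension 3 - 2 = 1: the geometric multiplicity is 1.

Since 1 < 3, A is not diagonalizable.

algebraic multiplicity 3, geometric multiplicity 1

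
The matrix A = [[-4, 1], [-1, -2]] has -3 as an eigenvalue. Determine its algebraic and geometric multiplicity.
algebraic multiplicity 2, geometric multiplicity 1

The characteristic polynomial is (x + 3)^2, so the factor x + 3 appears with exponent 2: the algebraic multiplicity is 2.

rank(A + 3I) = 1, so the eigenspace has dimension 2 - 1 = 1: the geometric multiplicity is 1.

Since 1 < 2, A is not diagonalizable.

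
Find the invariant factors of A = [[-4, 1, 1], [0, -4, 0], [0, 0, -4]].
x + 4, (x + 4)^2

The Jordan structure of A has elementary divisors (x + 4)^2, (x + 4). Arranging the block sizes at each eigenvalue in decreasing order and taking row products gives the invariant factors.

Invariant factors (smallest first, each dividing the next): x + 4, (x + 4)^2.

Check: the last factor (x + 4)^2 is the minimal polynomial, and the product (x + 4)^3 is the characteristic polynomial.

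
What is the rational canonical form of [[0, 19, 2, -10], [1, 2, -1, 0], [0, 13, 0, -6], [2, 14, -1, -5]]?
The invariant factors of A (the non-unit diagonal entries of the Smith normal form of xI - A over ℚ[x]) are (x + 3)(x^3 - 2x + 2), each dividing the next. The characteristic polynomial is their product, (x + 3)(x^3 - 2x + 2).

The rational canonical form is the block-diagonal matrix of companion matrices C(f_i):
R = [[0, 0, 0, -6], [1, 0, 0, 4], [0, 1, 0, 2], [0, 0, 1, -3]].

Note the characteristic polynomial does not split into linear factors over ℚ, so A has no Jordan form over ℚ; the rational canonical form exists over any field.

R = [[0, 0, 0, -6], [1, 0, 0, 4], [0, 1, 0, 2], [0, 0, 1, -3]]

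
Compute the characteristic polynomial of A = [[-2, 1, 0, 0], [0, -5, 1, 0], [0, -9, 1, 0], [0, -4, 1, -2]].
xI - A = [[x + 2, -1, 0, 0], [0, x + 5, -1, 0], [0, 9, x - 1, 0], [0, 4, -1, x + 2]].

Expanding det(xI - A) along the first row:
det(xI - A) = + (x + 2)·det([[x + 5, -1, 0], [9, x - 1, 0], [4, -1, x + 2]]) - (-1)·det([[0, -1, 0], [0, x - 1, 0], [0, -1, x + 2]]) + (0)·det([[0, x + 5, 0], [0, 9, 0], [0, 4, x + 2]]) - (0)·det([[0, x + 5, -1], [0, 9, x - 1], [0, 4, -1]]).

Evaluating gives χ_A(x) = x^4 + 8x^3 + 24x^2 + 32x + 16 = (x + 2)^4.

χ_A(x) = (x + 2)^4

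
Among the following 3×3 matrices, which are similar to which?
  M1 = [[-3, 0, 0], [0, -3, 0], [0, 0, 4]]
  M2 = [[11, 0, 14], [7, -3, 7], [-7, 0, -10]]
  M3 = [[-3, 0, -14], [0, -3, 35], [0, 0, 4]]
1 class: {M1, M2, M3}

Characteristic polynomials: χ_{M1} = (x - 4)(x + 3)^2, χ_{M2} = (x - 4)(x + 3)^2, χ_{M3} = (x - 4)(x + 3)^2.

{M1, M2, M3}: invariant factors x + 3, (x - 4)(x + 3).

Matrices are similar if and only if their invariant-factor lists agree; the partition into similarity classes is {M1, M2, M3}.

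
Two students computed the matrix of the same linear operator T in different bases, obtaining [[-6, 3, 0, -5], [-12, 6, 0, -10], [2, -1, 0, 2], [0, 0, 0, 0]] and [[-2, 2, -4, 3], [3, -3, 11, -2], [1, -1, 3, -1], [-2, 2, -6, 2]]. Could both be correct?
Two matrices over a field are similar if and only if they have the same invariant factors.

Both A and B have characteristic polynomial x^4 and minimal polynomial x^2. Computing further, both have invariant factors x^2, x^2. Hence A and B are similar.

Yes.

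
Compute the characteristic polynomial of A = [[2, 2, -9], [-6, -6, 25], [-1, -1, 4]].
χ_A(x) = x^3

xI - A = [[x - 2, -2, 9], [6, x + 6, -25], [1, 1, x - 4]].

Expanding det(xI - A) along the first row:
det(xI - A) = + (x - 2)·det([[x + 6, -25], [1, x - 4]]) - (-2)·det([[6, -25], [1, x - 4]]) + (9)·det([[6, x + 6], [1, 1]]).

Evaluating gives χ_A(x) = x^3.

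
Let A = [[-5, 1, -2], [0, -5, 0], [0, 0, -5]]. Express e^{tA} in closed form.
A has Jordan form J = [[-5, 1, 0], [0, -5, 0], [0, 0, -5]] with A = PJP^{-1}, so e^{tA} = P e^{tJ} P^{-1}.

For a Jordan block J_k(λ), e^{tJ_k(λ)} = e^{λt} · (I + tN + t^2 N^2/2! + ... + t^{k-1} N^{k-1}/(k-1)!) where N is the nilpotent superdiagonal part.

Assembling the blocks and conjugating back gives the entries of e^{tA} as shown above.

e^{tA} = [[e^{-5*t}, t*e^{-5*t}, -2*t*e^{-5*t}], [0, e^{-5*t}, 0], [0, 0, e^{-5*t}]]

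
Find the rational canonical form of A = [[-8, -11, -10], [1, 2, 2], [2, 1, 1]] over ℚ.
The invariant factors of A (the non-unit diagonal entries of the Smith normal form of xI - A over ℚ[x]) are (x + 1)^2(x + 3), each dividing the next. The characteristic polynomial is their product, (x + 1)^2(x + 3).

The rational canonical form is the block-diagonal matrix of companion matrices C(f_i):
R = [[0, 0, -3], [1, 0, -7], [0, 1, -5]].

R = [[0, 0, -3], [1, 0, -7], [0, 1, -5]]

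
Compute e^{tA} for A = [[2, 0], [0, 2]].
e^{tA} = [[e^{2*t}, 0], [0, e^{2*t}]]

A has Jordan form J = [[2, 0], [0, 2]] with A = PJP^{-1}, so e^{tA} = P e^{tJ} P^{-1}.

For a Jordan block J_k(λ), e^{tJ_k(λ)} = e^{λt} · (I + tN + t^2 N^2/2! + ... + t^{k-1} N^{k-1}/(k-1)!) where N is the nilpotent superdiagonal part.

Assembling the blocks and conjugating back gives the entries of e^{tA} as shown above.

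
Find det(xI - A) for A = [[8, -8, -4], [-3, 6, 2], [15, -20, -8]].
χ_A(x) = (x - 2)^3

xI - A = [[x - 8, 8, 4], [3, x - 6, -2], [-15, 20, x + 8]].

Expanding det(xI - A) along the first row:
det(xI - A) = + (x - 8)·det([[x - 6, -2], [20, x + 8]]) - (8)·det([[3, -2], [-15, x + 8]]) + (4)·det([[3, x - 6], [-15, 20]]).

Evaluating gives χ_A(x) = x^3 - 6x^2 + 12x - 8 = (x - 2)^3.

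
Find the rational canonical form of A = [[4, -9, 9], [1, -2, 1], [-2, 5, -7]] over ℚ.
R = [[0, 0, 0], [1, 0, 0], [0, 1, -5]]

The invariant factors of A (the non-unit diagonal entries of the Smith normal form of xI - A over ℚ[x]) are x^2(x + 5), each dividing the next. The characteristic polynomial is their product, x^2(x + 5).

The rational canonical form is the block-diagonal matrix of companion matrices C(f_i):
R = [[0, 0, 0], [1, 0, 0], [0, 1, -5]].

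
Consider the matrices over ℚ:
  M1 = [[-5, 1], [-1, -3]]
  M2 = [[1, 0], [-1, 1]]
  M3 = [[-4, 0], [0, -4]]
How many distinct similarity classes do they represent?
Characteristic polynomials: χ_{M1} = (x + 4)^2, χ_{M2} = (x - 1)^2, χ_{M3} = (x + 4)^2.

{M1}: invariant factors (x + 4)^2.

{M2}: invariant factors (x - 1)^2.

{M3}: invariant factors x + 4, x + 4.

Matrices are similar if and only if their invariant-factor lists agree; the partition into similarity classes is {M1}, {M2}, {M3}.

3 classes: {M1}, {M2}, {M3}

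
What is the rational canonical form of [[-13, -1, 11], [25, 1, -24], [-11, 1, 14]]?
The invariant factors of A (the non-unit diagonal entries of the Smith normal form of xI - A over ℚ[x]) are (x - 4)(x - 1)(x + 3), each dividing the next. The characteristic polynomial is their product, (x - 4)(x - 1)(x + 3).

The rational canonical form is the block-diagonal matrix of companion matrices C(f_i):
R = [[0, 0, -12], [1, 0, 11], [0, 1, 2]].

R = [[0, 0, -12], [1, 0, 11], [0, 1, 2]]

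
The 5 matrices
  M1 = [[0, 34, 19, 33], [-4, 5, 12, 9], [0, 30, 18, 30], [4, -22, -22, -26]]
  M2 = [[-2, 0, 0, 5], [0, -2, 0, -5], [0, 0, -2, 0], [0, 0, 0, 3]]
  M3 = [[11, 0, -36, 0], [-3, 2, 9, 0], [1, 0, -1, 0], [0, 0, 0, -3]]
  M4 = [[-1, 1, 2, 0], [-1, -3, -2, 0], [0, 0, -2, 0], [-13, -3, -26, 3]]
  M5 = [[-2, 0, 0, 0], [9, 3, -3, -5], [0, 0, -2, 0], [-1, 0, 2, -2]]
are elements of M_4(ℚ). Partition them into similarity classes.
Characteristic polynomials: χ_{M1} = (x - 3)(x + 2)^3, χ_{M2} = (x - 3)(x + 2)^3, χ_{M3} = (x - 5)^2(x - 2)(x + 3), χ_{M4} = (x - 3)(x + 2)^3, χ_{M5} = (x - 3)(x + 2)^3.

{M1, M4, M5}: invariant factors x + 2, (x - 3)(x + 2)^2.

{M2}: invariant factors x + 2, x + 2, (x - 3)(x + 2).

{M3}: invariant factors (x - 5)^2(x - 2)(x + 3).

Matrices are similar if and only if their invariant-factor lists agree; the partition into similarity classes is {M1, M4, M5}, {M2}, {M3}.

3 classes: {M1, M4, M5}, {M2}, {M3}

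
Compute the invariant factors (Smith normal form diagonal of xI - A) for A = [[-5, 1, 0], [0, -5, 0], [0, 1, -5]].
x + 5, (x + 5)^2

The Jordan structure of A has elementary divisors (x + 5)^2, (x + 5). Arranging the block sizes at each eigenvalue in decreasing order and taking row products gives the invariant factors.

Invariant factors (smallest first, each dividing the next): x + 5, (x + 5)^2.

Check: the last factor (x + 5)^2 is the minimal polynomial, and the product (x + 5)^3 is the characteristic polynomial.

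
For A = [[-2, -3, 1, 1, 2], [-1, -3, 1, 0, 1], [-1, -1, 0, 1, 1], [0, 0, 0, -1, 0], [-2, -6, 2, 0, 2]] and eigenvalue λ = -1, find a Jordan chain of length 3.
v_1 = [[1, -1, 2, 0, -2]]^T, v_2 = [[0, 1, 0, 0, 2]]^T, v_3 = [[1, 0, 1, 0, 0]]^T

We seek v_1 ∈ ker((A + I)^3) \ ker((A + I)^2), then set v_{i+1} = (A + I) v_i.

One such chain is v_1 = [[1, -1, 2, 0, -2]]^T, v_2 = [[0, 1, 0, 0, 2]]^T, v_3 = [[1, 0, 1, 0, 0]]^T. Check: (A + I) v_3 = [[0, 0, 0, 0, 0]]^T = 0.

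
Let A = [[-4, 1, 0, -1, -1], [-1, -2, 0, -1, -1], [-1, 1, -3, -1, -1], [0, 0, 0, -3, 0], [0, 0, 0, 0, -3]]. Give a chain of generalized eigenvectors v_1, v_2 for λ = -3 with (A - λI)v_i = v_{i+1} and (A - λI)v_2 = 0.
We seek v_1 ∈ ker((A + 3I)^2) \ ker(A + 3I), then set v_{i+1} = (A + 3I) v_i.

One such chain is v_1 = [[0, 1, 1, 0, 0]]^T, v_2 = [[1, 1, 1, 0, 0]]^T. Check: (A + 3I) v_2 = [[0, 0, 0, 0, 0]]^T = 0.

v_1 = [[0, 1, 1, 0, 0]]^T, v_2 = [[1, 1, 1, 0, 0]]^T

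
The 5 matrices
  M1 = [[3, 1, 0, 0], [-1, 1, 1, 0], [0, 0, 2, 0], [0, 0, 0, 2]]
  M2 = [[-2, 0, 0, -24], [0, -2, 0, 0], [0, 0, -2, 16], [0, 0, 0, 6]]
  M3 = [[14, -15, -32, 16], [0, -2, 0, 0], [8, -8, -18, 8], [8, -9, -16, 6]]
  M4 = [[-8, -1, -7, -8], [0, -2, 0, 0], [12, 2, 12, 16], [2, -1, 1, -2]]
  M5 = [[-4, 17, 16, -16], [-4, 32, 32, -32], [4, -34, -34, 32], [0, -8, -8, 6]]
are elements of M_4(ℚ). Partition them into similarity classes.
Characteristic polynomials: χ_{M1} = (x - 2)^4, χ_{M2} = (x - 6)(x + 2)^3, χ_{M3} = (x - 6)(x + 2)^3, χ_{M4} = (x - 6)(x + 2)^3, χ_{M5} = (x - 6)(x + 2)^3.

{M1}: invariant factors x - 2, (x - 2)^3.

{M2}: invariant factors x + 2, x + 2, (x - 6)(x + 2).

{M3, M4, M5}: invariant factors x + 2, (x - 6)(x + 2)^2.

Matrices are similar if and only if their invariant-factor lists agree; the partition into similarity classes is {M1}, {M2}, {M3, M4, M5}.

3 classes: {M1}, {M2}, {M3, M4, M5}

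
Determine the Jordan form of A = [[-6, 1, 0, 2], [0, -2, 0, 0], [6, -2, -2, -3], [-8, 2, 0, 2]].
J = [[-2, 1, 0, 0], [0, -2, 0, 0], [0, 0, -2, 1], [0, 0, 0, -2]]

The characteristic polynomial is det(xI - A) = (x + 2)^4, so the eigenvalues are -2 (algebraic multiplicity 4).

For λ = -2: rank(A + 2I) = 2, rank((A + 2I)^2) = 0. The eigenspace has dimension 4 - 2 = 2, so there are 2 Jordan blocks; the rank sequence gives block sizes [2, 2].

Assembling the blocks gives the Jordan form J above.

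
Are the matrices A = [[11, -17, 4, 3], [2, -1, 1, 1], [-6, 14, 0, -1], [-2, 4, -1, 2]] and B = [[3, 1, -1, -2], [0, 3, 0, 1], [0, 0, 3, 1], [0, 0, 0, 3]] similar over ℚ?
Yes.

Two matrices over a field are similar if and only if they have the same invariant factors.

Both A and B have characteristic polynomial (x - 3)^4 and minimal polynomial (x - 3)^2. Computing further, both have invariant factors (x - 3)^2, (x - 3)^2. Hence A and B are similar.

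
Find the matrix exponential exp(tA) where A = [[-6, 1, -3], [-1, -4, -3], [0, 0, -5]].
e^{tA} = [[(1 - t)*e^{-5*t}, t*e^{-5*t}, -3*t*e^{-5*t}], [-t*e^{-5*t}, (t + 1)*e^{-5*t}, -3*t*e^{-5*t}], [0, 0, e^{-5*t}]]

A has Jordan form J = [[-5, 1, 0], [0, -5, 0], [0, 0, -5]] with A = PJP^{-1}, so e^{tA} = P e^{tJ} P^{-1}.

For a Jordan block J_k(λ), e^{tJ_k(λ)} = e^{λt} · (I + tN + t^2 N^2/2! + ... + t^{k-1} N^{k-1}/(k-1)!) where N is the nilpotent superdiagonal part.

Assembling the blocks and conjugating back gives the entries of e^{tA} as shown above.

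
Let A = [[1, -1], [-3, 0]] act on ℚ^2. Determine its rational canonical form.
The invariant factors of A (the non-unit diagonal entries of the Smith normal form of xI - A over ℚ[x]) are x^2 - x - 3, each dividing the next. The characteristic polynomial is their product, x^2 - x - 3.

The rational canonical form is the block-diagonal matrix of companion matrices C(f_i):
R = [[0, 3], [1, 1]].

Note the characteristic polynomial does not split into linear factors over ℚ, so A has no Jordan form over ℚ; the rational canonical form exists over any field.

R = [[0, 3], [1, 1]]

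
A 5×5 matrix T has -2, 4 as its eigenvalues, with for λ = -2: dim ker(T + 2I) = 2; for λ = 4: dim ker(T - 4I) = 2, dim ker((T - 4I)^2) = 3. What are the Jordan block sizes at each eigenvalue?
Jordan blocks: (-2, 1), (-2, 1), (4, 2), (4, 1)

λ = -2: successive nullity increments [2] count blocks of size ≥ k; block sizes are [1, 1].
λ = 4: successive nullity increments [2, 1] count blocks of size ≥ k; block sizes are [2, 1].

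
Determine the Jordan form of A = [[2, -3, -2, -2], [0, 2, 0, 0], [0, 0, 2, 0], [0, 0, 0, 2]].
The characteristic polynomial is det(xI - A) = (x - 2)^4, so the eigenvalues are 2 (algebraic multiplicity 4).

For λ = 2: rank(A - 2I) = 1, rank((A - 2I)^2) = 0. The eigenspace has dimension 4 - 1 = 3, so there are 3 Jordan blocks; the rank sequence gives block sizes [2, 1, 1].

Assembling the blocks gives the Jordan form J above.

J = [[2, 1, 0, 0], [0, 2, 0, 0], [0, 0, 2, 0], [0, 0, 0, 2]]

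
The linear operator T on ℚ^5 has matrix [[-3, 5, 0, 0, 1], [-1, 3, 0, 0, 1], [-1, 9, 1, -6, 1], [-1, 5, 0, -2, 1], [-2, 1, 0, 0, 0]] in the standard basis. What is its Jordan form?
The characteristic polynomial is det(xI - A) = (x - 1)^3(x + 2)^2, so the eigenvalues are -2 (algebraic multiplicity 2), 1 (algebraic multiplicity 3).

For λ = -2: rank(A + 2I) = 3. The eigenspace has dimension 5 - 3 = 2, so there are 2 Jordan blocks; the rank sequence gives block sizes [1, 1].

For λ = 1: rank(A - I) = 4, rank((A - I)^2) = 3, rank((A - I)^3) = 2. The eigenspace has dimension 5 - 4 = 1, so there is 1 Jordan block; the rank sequence gives block sizes [3].

Assembling the blocks gives the Jordan form J above.

J = [[-2, 0, 0, 0, 0], [0, -2, 0, 0, 0], [0, 0, 1, 1, 0], [0, 0, 0, 1, 1], [0, 0, 0, 0, 1]]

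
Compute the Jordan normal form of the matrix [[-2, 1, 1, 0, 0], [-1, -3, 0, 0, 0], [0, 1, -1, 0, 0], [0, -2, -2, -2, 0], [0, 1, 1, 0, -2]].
J = [[-2, 1, 0, 0, 0], [0, -2, 1, 0, 0], [0, 0, -2, 0, 0], [0, 0, 0, -2, 0], [0, 0, 0, 0, -2]]

The characteristic polynomial is det(xI - A) = (x + 2)^5, so the eigenvalues are -2 (algebraic multiplicity 5).

For λ = -2: rank(A + 2I) = 2, rank((A + 2I)^2) = 1, rank((A + 2I)^3) = 0. The eigenspace has dimension 5 - 2 = 3, so there are 3 Jordan blocks; the rank sequence gives block sizes [3, 1, 1].

Assembling the blocks gives the Jordan form J above.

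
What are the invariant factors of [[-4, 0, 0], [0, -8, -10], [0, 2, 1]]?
x + 4, (x + 3)(x + 4)

The Jordan structure of A has elementary divisors (x + 4), (x + 4), (x + 3). Arranging the block sizes at each eigenvalue in decreasing order and taking row products gives the invariant factors.

Invariant factors (smallest first, each dividing the next): x + 4, (x + 3)(x + 4).

Check: the last factor (x + 3)(x + 4) is the minimal polynomial, and the product (x + 3)(x + 4)^2 is the characteristic polynomial.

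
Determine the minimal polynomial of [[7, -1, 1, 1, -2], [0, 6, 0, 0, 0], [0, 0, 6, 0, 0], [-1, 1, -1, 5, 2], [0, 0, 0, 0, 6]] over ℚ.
The characteristic polynomial factors as (x - 6)^5. The minimal polynomial is ∏(x - λ)^{k_λ} where k_λ is the size of the largest Jordan block at λ.

For λ = 6: rank(A - 6I) = 1, and the largest Jordan block has size 2 (the smallest k with rank((A - 6I)^k) = rank((A - 6I)^(k+1))).

So m_A(x) = (x - 6)^2.

m_A(x) = (x - 6)^2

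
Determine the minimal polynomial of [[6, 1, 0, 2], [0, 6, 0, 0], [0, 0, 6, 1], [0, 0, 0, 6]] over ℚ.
The characteristic polynomial factors as (x - 6)^4. The minimal polynomial is ∏(x - λ)^{k_λ} where k_λ is the size of the largest Jordan block at λ.

For λ = 6: rank(A - 6I) = 2, and the largest Jordan block has size 2 (the smallest k with rank((A - 6I)^k) = rank((A - 6I)^(k+1))).

So m_A(x) = (x - 6)^2.

m_A(x) = (x - 6)^2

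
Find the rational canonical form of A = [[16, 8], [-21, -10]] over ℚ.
The invariant factors of A (the non-unit diagonal entries of the Smith normal form of xI - A over ℚ[x]) are (x - 4)(x - 2), each dividing the next. The characteristic polynomial is their product, (x - 4)(x - 2).

The rational canonical form is the block-diagonal matrix of companion matrices C(f_i):
R = [[0, -8], [1, 6]].

R = [[0, -8], [1, 6]]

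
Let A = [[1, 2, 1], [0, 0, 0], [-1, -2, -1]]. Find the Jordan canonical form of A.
The characteristic polynomial is det(xI - A) = x^3, so the eigenvalues are 0 (algebraic multiplicity 3).

For λ = 0: rank(A) = 1, rank(A^2) = 0. The eigenspace has dimension 3 - 1 = 2, so there are 2 Jordan blocks; the rank sequence gives block sizes [2, 1].

Assembling the blocks gives the Jordan form J above.

J = [[0, 1, 0], [0, 0, 0], [0, 0, 0]]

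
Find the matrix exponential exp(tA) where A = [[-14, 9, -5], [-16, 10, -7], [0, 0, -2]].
A has Jordan form J = [[-2, 1, 0], [0, -2, 1], [0, 0, -2]] with A = PJP^{-1}, so e^{tA} = P e^{tJ} P^{-1}.

For a Jordan block J_k(λ), e^{tJ_k(λ)} = e^{λt} · (I + tN + t^2 N^2/2! + ... + t^{k-1} N^{k-1}/(k-1)!) where N is the nilpotent superdiagonal part.

Assembling the blocks and conjugating back gives the entries of e^{tA} as shown above.

e^{tA} = [[(1 - 12*t)*e^{-2*t}, 9*t*e^{-2*t}, t*(-3*t - 10)*e^{-2*t}/2], [-16*t*e^{-2*t}, (12*t + 1)*e^{-2*t}, t*(-2*t - 7)*e^{-2*t}], [0, 0, e^{-2*t}]]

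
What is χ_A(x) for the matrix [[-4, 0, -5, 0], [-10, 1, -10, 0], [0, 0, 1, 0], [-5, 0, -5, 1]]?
χ_A(x) = (x - 1)^3(x + 4)

xI - A = [[x + 4, 0, 5, 0], [10, x - 1, 10, 0], [0, 0, x - 1, 0], [5, 0, 5, x - 1]].

Expanding det(xI - A) along the first row:
det(xI - A) = + (x + 4)·det([[x - 1, 10, 0], [0, x - 1, 0], [0, 5, x - 1]]) - (0)·det([[10, 10, 0], [0, x - 1, 0], [5, 5, x - 1]]) + (5)·det([[10, x - 1, 0], [0, 0, 0], [5, 0, x - 1]]) - (0)·det([[10, x - 1, 10], [0, 0, x - 1], [5, 0, 5]]).

Evaluating gives χ_A(x) = x^4 + x^3 - 9x^2 + 11x - 4 = (x - 1)^3(x + 4).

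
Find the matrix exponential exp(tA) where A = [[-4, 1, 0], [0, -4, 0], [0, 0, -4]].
A has Jordan form J = [[-4, 1, 0], [0, -4, 0], [0, 0, -4]] with A = PJP^{-1}, so e^{tA} = P e^{tJ} P^{-1}.

For a Jordan block J_k(λ), e^{tJ_k(λ)} = e^{λt} · (I + tN + t^2 N^2/2! + ... + t^{k-1} N^{k-1}/(k-1)!) where N is the nilpotent superdiagonal part.

Assembling the blocks and conjugating back gives the entries of e^{tA} as shown above.

e^{tA} = [[e^{-4*t}, t*e^{-4*t}, 0], [0, e^{-4*t}, 0], [0, 0, e^{-4*t}]]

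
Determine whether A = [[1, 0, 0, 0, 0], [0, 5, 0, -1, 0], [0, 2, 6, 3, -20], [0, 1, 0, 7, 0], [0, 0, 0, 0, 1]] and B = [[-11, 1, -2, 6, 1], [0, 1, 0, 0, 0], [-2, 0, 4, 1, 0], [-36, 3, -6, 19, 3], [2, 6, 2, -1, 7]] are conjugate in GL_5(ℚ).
Two matrices over a field are similar if and only if they have the same invariant factors.

Both A and B have characteristic polynomial (x - 6)^3(x - 1)^2 and minimal polynomial (x - 6)^3(x - 1). Computing further, both have invariant factors x - 1, (x - 6)^3(x - 1). Hence A and B are similar.

Yes.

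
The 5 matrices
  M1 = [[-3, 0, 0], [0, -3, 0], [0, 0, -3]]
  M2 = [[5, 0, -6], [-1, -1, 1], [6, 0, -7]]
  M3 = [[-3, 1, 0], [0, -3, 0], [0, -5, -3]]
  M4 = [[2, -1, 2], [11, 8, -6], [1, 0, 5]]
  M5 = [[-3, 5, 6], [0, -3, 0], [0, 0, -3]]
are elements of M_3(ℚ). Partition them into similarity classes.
Characteristic polynomials: χ_{M1} = (x + 3)^3, χ_{M2} = (x + 1)^3, χ_{M3} = (x + 3)^3, χ_{M4} = (x - 5)^3, χ_{M5} = (x + 3)^3.

{M1}: invariant factors x + 3, x + 3, x + 3.

{M2}: invariant factors x + 1, (x + 1)^2.

{M3, M5}: invariant factors x + 3, (x + 3)^2.

{M4}: invariant factors (x - 5)^3.

Matrices are similar if and only if their invariant-factor lists agree; the partition into similarity classes is {M1}, {M2}, {M3, M5}, {M4}.

4 classes: {M1}, {M2}, {M3, M5}, {M4}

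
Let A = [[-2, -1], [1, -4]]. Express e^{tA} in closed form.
A has Jordan form J = [[-3, 1], [0, -3]] with A = PJP^{-1}, so e^{tA} = P e^{tJ} P^{-1}.

For a Jordan block J_k(λ), e^{tJ_k(λ)} = e^{λt} · (I + tN + t^2 N^2/2! + ... + t^{k-1} N^{k-1}/(k-1)!) where N is the nilpotent superdiagonal part.

Assembling the blocks and conjugating back gives the entries of e^{tA} as shown above.

e^{tA} = [[(t + 1)*e^{-3*t}, -t*e^{-3*t}], [t*e^{-3*t}, (1 - t)*e^{-3*t}]]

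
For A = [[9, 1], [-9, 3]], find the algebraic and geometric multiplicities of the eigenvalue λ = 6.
The characteristic polynomial is (x - 6)^2, so the factor x - 6 appears with exponent 2: the algebraic multiplicity is 2.

rank(A - 6I) = 1, so the eigenspace has dimension 2 - 1 = 1: the geometric multiplicity is 1.

Since 1 < 2, A is not diagonalizable.

algebraic multiplicity 2, geometric multiplicity 1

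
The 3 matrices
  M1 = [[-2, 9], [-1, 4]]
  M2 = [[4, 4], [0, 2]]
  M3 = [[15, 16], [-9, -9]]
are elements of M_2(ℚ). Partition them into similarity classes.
Characteristic polynomials: χ_{M1} = (x - 1)^2, χ_{M2} = (x - 4)(x - 2), χ_{M3} = (x - 3)^2.

{M1}: invariant factors (x - 1)^2.

{M2}: invariant factors (x - 4)(x - 2).

{M3}: invariant factors (x - 3)^2.

Matrices are similar if and only if their invariant-factor lists agree; the partition into similarity classes is {M1}, {M2}, {M3}.

3 classes: {M1}, {M2}, {M3}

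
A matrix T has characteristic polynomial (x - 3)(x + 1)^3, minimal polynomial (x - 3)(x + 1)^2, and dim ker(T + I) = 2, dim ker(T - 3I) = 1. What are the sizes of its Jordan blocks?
Jordan blocks: (-1, 2), (-1, 1), (3, 1)

λ = -1: algebraic multiplicity 3 (exponent in χ_T), largest block size 2 (exponent in m_T), 2 blocks (geometric multiplicity). These force block sizes [2, 1].
λ = 3: algebraic multiplicity 1 (exponent in χ_T), largest block size 1 (exponent in m_T), 1 block (geometric multiplicity). This forces block sizes [1].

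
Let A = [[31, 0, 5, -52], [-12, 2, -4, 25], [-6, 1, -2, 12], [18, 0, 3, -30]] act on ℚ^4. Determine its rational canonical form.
The invariant factors of A (the non-unit diagonal entries of the Smith normal form of xI - A over ℚ[x]) are (x - 1)(x^3 - 3), each dividing the next. The characteristic polynomial is their product, (x - 1)(x^3 - 3).

The rational canonical form is the block-diagonal matrix of companion matrices C(f_i):
R = [[0, 0, 0, -3], [1, 0, 0, 3], [0, 1, 0, 0], [0, 0, 1, 1]].

Note the characteristic polynomial does not split into linear factors over ℚ, so A has no Jordan form over ℚ; the rational canonical form exists over any field.

R = [[0, 0, 0, -3], [1, 0, 0, 3], [0, 1, 0, 0], [0, 0, 1, 1]]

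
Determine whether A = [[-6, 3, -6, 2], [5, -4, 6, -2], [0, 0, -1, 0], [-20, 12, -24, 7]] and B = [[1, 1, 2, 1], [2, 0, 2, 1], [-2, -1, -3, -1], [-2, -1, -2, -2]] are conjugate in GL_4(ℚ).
Two matrices over a field are similar if and only if they have the same invariant factors.

Both A and B have characteristic polynomial (x + 1)^4 and minimal polynomial (x + 1)^2. Computing further, both have invariant factors x + 1, x + 1, (x + 1)^2. Hence A and B are similar.

Yes.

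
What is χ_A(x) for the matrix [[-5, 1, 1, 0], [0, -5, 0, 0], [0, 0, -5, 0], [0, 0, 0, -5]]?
xI - A = [[x + 5, -1, -1, 0], [0, x + 5, 0, 0], [0, 0, x + 5, 0], [0, 0, 0, x + 5]].

Expanding det(xI - A) along the first row:
det(xI - A) = + (x + 5)·det([[x + 5, 0, 0], [0, x + 5, 0], [0, 0, x + 5]]) - (-1)·det([[0, 0, 0], [0, x + 5, 0], [0, 0, x + 5]]) + (-1)·det([[0, x + 5, 0], [0, 0, 0], [0, 0, x + 5]]) - (0)·det([[0, x + 5, 0], [0, 0, x + 5], [0, 0, 0]]).

Evaluating gives χ_A(x) = x^4 + 20x^3 + 150x^2 + 500x + 625 = (x + 5)^4.

χ_A(x) = (x + 5)^4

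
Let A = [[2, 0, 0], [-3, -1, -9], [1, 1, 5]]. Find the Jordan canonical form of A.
J = [[2, 1, 0], [0, 2, 0], [0, 0, 2]]

The characteristic polynomial is det(xI - A) = (x - 2)^3, so the eigenvalues are 2 (algebraic multiplicity 3).

For λ = 2: rank(A - 2I) = 1, rank((A - 2I)^2) = 0. The eigenspace has dimension 3 - 1 = 2, so there are 2 Jordan blocks; the rank sequence gives block sizes [2, 1].

Assembling the blocks gives the Jordan form J above.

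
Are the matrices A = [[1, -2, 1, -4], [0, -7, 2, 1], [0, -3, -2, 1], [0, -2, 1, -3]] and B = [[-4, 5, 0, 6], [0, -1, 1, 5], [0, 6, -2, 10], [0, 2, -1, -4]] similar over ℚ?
Two matrices over a field are similar if and only if they have the same invariant factors.

Both A and B have characteristic polynomial (x - 1)(x + 4)^3 and minimal polynomial (x - 1)(x + 4)^3. Computing further, both have invariant factors (x - 1)(x + 4)^3. Hence A and B are similar.

Yes.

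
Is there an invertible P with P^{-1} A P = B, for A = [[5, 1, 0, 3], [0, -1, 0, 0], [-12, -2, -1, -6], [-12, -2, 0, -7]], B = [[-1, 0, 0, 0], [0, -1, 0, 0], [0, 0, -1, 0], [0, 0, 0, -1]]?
No.

Both have characteristic polynomial (x + 1)^4, but the minimal polynomial of A is (x + 1)^2 while the minimal polynomial of B is x + 1. The minimal polynomial is a similarity invariant, so A and B are not similar.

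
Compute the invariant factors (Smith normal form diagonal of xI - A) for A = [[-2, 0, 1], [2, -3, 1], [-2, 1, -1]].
(x + 2)^3

The Jordan structure of A has elementary divisors (x + 2)^3. Arranging the block sizes at each eigenvalue in decreasing order and taking row products gives the invariant factors.

Invariant factors (smallest first, each dividing the next): (x + 2)^3.

Check: the last factor (x + 2)^3 is the minimal polynomial, and the product (x + 2)^3 is the characteristic polynomial.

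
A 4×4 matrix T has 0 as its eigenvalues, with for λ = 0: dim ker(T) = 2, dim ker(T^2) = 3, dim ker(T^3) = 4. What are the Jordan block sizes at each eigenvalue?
λ = 0: successive nullity increments [2, 1, 1] count blocks of size ≥ k; block sizes are [3, 1].

Jordan blocks: (0, 3), (0, 1)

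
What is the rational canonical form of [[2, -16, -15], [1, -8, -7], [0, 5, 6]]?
R = [[0, 0, -5], [1, 0, 1], [0, 1, 0]]

The invariant factors of A (the non-unit diagonal entries of the Smith normal form of xI - A over ℚ[x]) are x^3 - x + 5, each dividing the next. The characteristic polynomial is their product, x^3 - x + 5.

The rational canonical form is the block-diagonal matrix of companion matrices C(f_i):
R = [[0, 0, -5], [1, 0, 1], [0, 1, 0]].

Note the characteristic polynomial does not split into linear factors over ℚ, so A has no Jordan form over ℚ; the rational canonical form exists over any field.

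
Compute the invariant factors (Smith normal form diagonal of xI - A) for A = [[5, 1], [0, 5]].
The Jordan structure of A has elementary divisors (x - 5)^2. Arranging the block sizes at each eigenvalue in decreasing order and taking row products gives the invariant factors.

Invariant factors (smallest first, each dividing the next): (x - 5)^2.

Check: the last factor (x - 5)^2 is the minimal polynomial, and the product (x - 5)^2 is the characteristic polynomial.

(x - 5)^2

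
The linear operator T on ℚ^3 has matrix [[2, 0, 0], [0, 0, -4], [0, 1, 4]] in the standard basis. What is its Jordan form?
J = [[2, 1, 0], [0, 2, 0], [0, 0, 2]]

The characteristic polynomial is det(xI - A) = (x - 2)^3, so the eigenvalues are 2 (algebraic multiplicity 3).

For λ = 2: rank(A - 2I) = 1, rank((A - 2I)^2) = 0. The eigenspace has dimension 3 - 1 = 2, so there are 2 Jordan blocks; the rank sequence gives block sizes [2, 1].

Assembling the blocks gives the Jordan form J above.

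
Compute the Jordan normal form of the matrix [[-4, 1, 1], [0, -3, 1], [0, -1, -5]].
J = [[-4, 1, 0], [0, -4, 0], [0, 0, -4]]

The characteristic polynomial is det(xI - A) = (x + 4)^3, so the eigenvalues are -4 (algebraic multiplicity 3).

For λ = -4: rank(A + 4I) = 1, rank((A + 4I)^2) = 0. The eigenspace has dimension 3 - 1 = 2, so there are 2 Jordan blocks; the rank sequence gives block sizes [2, 1].

Assembling the blocks gives the Jordan form J above.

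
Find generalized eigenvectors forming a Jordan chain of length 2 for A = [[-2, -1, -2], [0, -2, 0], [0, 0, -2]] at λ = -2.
We seek v_1 ∈ ker((A + 2I)^2) \ ker(A + 2I), then set v_{i+1} = (A + 2I) v_i.

One such chain is v_1 = [[-1, -1, 0]]^T, v_2 = [[1, 0, 0]]^T. Check: (A + 2I) v_2 = [[0, 0, 0]]^T = 0.

v_1 = [[-1, -1, 0]]^T, v_2 = [[1, 0, 0]]^T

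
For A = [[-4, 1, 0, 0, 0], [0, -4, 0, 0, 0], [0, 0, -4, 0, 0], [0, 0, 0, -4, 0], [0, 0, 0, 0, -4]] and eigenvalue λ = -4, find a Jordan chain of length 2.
We seek v_1 ∈ ker((A + 4I)^2) \ ker(A + 4I), then set v_{i+1} = (A + 4I) v_i.

One such chain is v_1 = [[0, 1, 0, -3, -1]]^T, v_2 = [[1, 0, 0, 0, 0]]^T. Check: (A + 4I) v_2 = [[0, 0, 0, 0, 0]]^T = 0.

v_1 = [[0, 1, 0, -3, -1]]^T, v_2 = [[1, 0, 0, 0, 0]]^T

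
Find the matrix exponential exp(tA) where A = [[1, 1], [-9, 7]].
A has Jordan form J = [[4, 1], [0, 4]] with A = PJP^{-1}, so e^{tA} = P e^{tJ} P^{-1}.

For a Jordan block J_k(λ), e^{tJ_k(λ)} = e^{λt} · (I + tN + t^2 N^2/2! + ... + t^{k-1} N^{k-1}/(k-1)!) where N is the nilpotent superdiagonal part.

Assembling the blocks and conjugating back gives the entries of e^{tA} as shown above.

e^{tA} = [[(1 - 3*t)*e^{4*t}, t*e^{4*t}], [-9*t*e^{4*t}, (3*t + 1)*e^{4*t}]]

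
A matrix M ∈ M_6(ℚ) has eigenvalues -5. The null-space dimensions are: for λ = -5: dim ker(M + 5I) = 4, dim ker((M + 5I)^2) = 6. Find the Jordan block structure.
λ = -5: successive nullity increments [4, 2] count blocks of size ≥ k; block sizes are [2, 2, 1, 1].

Jordan blocks: (-5, 2), (-5, 2), (-5, 1), (-5, 1)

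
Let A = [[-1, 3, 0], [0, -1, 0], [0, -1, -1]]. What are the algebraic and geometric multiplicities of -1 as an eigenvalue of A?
The characteristic polynomial is (x + 1)^3, so the factor x + 1 appears with exponent 3: the algebraic multiplicity is 3.

rank(A + I) = 1, so the eigenspace has dimension 3 - 1 = 2: the geometric multiplicity is 2.

Since 2 < 3, A is not diagonalizable.

algebraic multiplicity 3, geometric multiplicity 2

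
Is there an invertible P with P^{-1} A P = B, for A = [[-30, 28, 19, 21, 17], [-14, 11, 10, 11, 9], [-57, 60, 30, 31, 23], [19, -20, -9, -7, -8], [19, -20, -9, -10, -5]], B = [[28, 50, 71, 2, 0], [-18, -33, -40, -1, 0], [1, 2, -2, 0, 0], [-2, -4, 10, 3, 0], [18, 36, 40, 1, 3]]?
Yes.

Two matrices over a field are similar if and only if they have the same invariant factors.

Both A and B have characteristic polynomial (x - 3)^3(x + 5)^2 and minimal polynomial (x - 3)^2(x + 5)^2. Computing further, both have invariant factors x - 3, (x - 3)^2(x + 5)^2. Hence A and B are similar.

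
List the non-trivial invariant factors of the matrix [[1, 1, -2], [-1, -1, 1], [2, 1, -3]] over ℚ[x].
The Jordan structure of A has elementary divisors (x + 1)^3. Arranging the block sizes at each eigenvalue in decreasing order and taking row products gives the invariant factors.

Invariant factors (smallest first, each dividing the next): (x + 1)^3.

Check: the last factor (x + 1)^3 is the minimal polynomial, and the product (x + 1)^3 is the characteristic polynomial.

(x + 1)^3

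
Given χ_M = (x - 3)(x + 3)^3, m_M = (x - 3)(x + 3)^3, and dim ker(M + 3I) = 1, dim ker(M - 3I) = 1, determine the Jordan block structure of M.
Jordan blocks: (-3, 3), (3, 1)

λ = -3: algebraic multiplicity 3 (exponent in χ_M), largest block size 3 (exponent in m_M), 1 block (geometric multiplicity). This forces block sizes [3].
λ = 3: algebraic multiplicity 1 (exponent in χ_M), largest block size 1 (exponent in m_M), 1 block (geometric multiplicity). This forces block sizes [1].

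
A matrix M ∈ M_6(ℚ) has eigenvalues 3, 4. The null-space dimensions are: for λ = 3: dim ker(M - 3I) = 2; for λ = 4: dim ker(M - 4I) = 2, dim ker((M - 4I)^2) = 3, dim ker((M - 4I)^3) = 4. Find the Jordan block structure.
λ = 3: successive nullity increments [2] count blocks of size ≥ k; block sizes are [1, 1].
λ = 4: successive nullity increments [2, 1, 1] count blocks of size ≥ k; block sizes are [3, 1].

Jordan blocks: (3, 1), (3, 1), (4, 3), (4, 1)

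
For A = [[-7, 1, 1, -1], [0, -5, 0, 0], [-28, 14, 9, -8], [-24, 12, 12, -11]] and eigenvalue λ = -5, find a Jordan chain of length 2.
v_1 = [[0, 1, -2, -2]]^T, v_2 = [[1, 0, 2, 0]]^T

We seek v_1 ∈ ker((A + 5I)^2) \ ker(A + 5I), then set v_{i+1} = (A + 5I) v_i.

One such chain is v_1 = [[0, 1, -2, -2]]^T, v_2 = [[1, 0, 2, 0]]^T. Check: (A + 5I) v_2 = [[0, 0, 0, 0]]^T = 0.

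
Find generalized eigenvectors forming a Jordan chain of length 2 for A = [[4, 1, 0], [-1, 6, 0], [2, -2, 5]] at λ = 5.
We seek v_1 ∈ ker((A - 5I)^2) \ ker(A - 5I), then set v_{i+1} = (A - 5I) v_i.

One such chain is v_1 = [[0, 1, -1]]^T, v_2 = [[1, 1, -2]]^T. Check: (A - 5I) v_2 = [[0, 0, 0]]^T = 0.

v_1 = [[0, 1, -1]]^T, v_2 = [[1, 1, -2]]^T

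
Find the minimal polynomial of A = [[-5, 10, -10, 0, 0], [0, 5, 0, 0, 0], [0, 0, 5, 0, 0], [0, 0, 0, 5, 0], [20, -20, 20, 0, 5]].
m_A(x) = (x - 5)(x + 5)

The characteristic polynomial factors as (x - 5)^4(x + 5). The minimal polynomial is ∏(x - λ)^{k_λ} where k_λ is the size of the largest Jordan block at λ.

For λ = -5: rank(A + 5I) = 4, and the largest Jordan block has size 1 (the smallest k with rank((A + 5I)^k) = rank((A + 5I)^(k+1))).
For λ = 5: rank(A - 5I) = 1, and the largest Jordan block has size 1 (the smallest k with rank((A - 5I)^k) = rank((A - 5I)^(k+1))).

So m_A(x) = (x - 5)(x + 5).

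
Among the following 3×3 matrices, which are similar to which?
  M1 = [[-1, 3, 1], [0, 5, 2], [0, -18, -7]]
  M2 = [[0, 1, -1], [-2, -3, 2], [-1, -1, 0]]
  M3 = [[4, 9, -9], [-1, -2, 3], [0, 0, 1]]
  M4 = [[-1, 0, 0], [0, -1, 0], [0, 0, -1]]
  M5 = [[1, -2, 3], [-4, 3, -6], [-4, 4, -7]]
Characteristic polynomials: χ_{M1} = (x + 1)^3, χ_{M2} = (x + 1)^3, χ_{M3} = (x - 1)^3, χ_{M4} = (x + 1)^3, χ_{M5} = (x + 1)^3.

{M1, M2, M5}: invariant factors x + 1, (x + 1)^2.

{M3}: invariant factors x - 1, (x - 1)^2.

{M4}: invariant factors x + 1, x + 1, x + 1.

Matrices are similar if and only if their invariant-factor lists agree; the partition into similarity classes is {M1, M2, M5}, {M3}, {M4}.

3 classes: {M1, M2, M5}, {M3}, {M4}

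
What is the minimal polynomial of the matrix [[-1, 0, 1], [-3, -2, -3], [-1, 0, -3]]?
m_A(x) = (x + 2)^2

The characteristic polynomial factors as (x + 2)^3. The minimal polynomial is ∏(x - λ)^{k_λ} where k_λ is the size of the largest Jordan block at λ.

For λ = -2: rank(A + 2I) = 1, and the largest Jordan block has size 2 (the smallest k with rank((A + 2I)^k) = rank((A + 2I)^(k+1))).

So m_A(x) = (x + 2)^2.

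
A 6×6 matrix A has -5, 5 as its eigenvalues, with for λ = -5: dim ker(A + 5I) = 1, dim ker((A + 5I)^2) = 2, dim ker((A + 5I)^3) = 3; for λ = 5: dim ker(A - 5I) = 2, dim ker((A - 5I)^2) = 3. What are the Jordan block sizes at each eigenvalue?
λ = -5: successive nullity increments [1, 1, 1] count blocks of size ≥ k; block sizes are [3].
λ = 5: successive nullity increments [2, 1] count blocks of size ≥ k; block sizes are [2, 1].

Jordan blocks: (-5, 3), (5, 2), (5, 1)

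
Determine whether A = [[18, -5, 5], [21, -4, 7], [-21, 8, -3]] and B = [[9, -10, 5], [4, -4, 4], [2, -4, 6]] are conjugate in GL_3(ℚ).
No.

Both have characteristic polynomial (x - 4)^2(x - 3), but the minimal polynomial of A is (x - 4)^2(x - 3) while the minimal polynomial of B is (x - 4)(x - 3). The minimal polynomial is a similarity invariant, so A and B are not similar.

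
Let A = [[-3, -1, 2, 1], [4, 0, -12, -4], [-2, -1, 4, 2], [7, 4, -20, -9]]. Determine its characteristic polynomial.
χ_A(x) = (x + 2)^4

xI - A = [[x + 3, 1, -2, -1], [-4, x, 12, 4], [2, 1, x - 4, -2], [-7, -4, 20, x + 9]].

Expanding det(xI - A) along the first row:
det(xI - A) = + (x + 3)·det([[x, 12, 4], [1, x - 4, -2], [-4, 20, x + 9]]) - (1)·det([[-4, 12, 4], [2, x - 4, -2], [-7, 20, x + 9]]) + (-2)·det([[-4, x, 4], [2, 1, -2], [-7, -4, x + 9]]) - (-1)·det([[-4, x, 12], [2, 1, x - 4], [-7, -4, 20]]).

Evaluating gives χ_A(x) = x^4 + 8x^3 + 24x^2 + 32x + 16 = (x + 2)^4.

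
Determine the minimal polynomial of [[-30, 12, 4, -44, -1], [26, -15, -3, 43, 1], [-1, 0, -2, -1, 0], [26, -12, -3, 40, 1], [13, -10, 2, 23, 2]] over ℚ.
m_A(x) = (x - 2)^2(x + 3)^2

The characteristic polynomial factors as (x - 2)^2(x + 3)^3. The minimal polynomial is ∏(x - λ)^{k_λ} where k_λ is the size of the largest Jordan block at λ.

For λ = -3: rank(A + 3I) = 3, and the largest Jordan block has size 2 (the smallest k with rank((A + 3I)^k) = rank((A + 3I)^(k+1))).
For λ = 2: rank(A - 2I) = 4, and the largest Jordan block has size 2 (the smallest k with rank((A - 2I)^k) = rank((A - 2I)^(k+1))).

So m_A(x) = (x - 2)^2(x + 3)^2.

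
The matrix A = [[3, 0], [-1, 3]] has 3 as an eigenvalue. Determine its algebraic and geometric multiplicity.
The characteristic polynomial is (x - 3)^2, so the factor x - 3 appears with exponent 2: the algebraic multiplicity is 2.

rank(A - 3I) = 1, so the eigenspace has dimension 2 - 1 = 1: the geometric multiplicity is 1.

Since 1 < 2, A is not diagonalizable.

algebraic multiplicity 2, geometric multiplicity 1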